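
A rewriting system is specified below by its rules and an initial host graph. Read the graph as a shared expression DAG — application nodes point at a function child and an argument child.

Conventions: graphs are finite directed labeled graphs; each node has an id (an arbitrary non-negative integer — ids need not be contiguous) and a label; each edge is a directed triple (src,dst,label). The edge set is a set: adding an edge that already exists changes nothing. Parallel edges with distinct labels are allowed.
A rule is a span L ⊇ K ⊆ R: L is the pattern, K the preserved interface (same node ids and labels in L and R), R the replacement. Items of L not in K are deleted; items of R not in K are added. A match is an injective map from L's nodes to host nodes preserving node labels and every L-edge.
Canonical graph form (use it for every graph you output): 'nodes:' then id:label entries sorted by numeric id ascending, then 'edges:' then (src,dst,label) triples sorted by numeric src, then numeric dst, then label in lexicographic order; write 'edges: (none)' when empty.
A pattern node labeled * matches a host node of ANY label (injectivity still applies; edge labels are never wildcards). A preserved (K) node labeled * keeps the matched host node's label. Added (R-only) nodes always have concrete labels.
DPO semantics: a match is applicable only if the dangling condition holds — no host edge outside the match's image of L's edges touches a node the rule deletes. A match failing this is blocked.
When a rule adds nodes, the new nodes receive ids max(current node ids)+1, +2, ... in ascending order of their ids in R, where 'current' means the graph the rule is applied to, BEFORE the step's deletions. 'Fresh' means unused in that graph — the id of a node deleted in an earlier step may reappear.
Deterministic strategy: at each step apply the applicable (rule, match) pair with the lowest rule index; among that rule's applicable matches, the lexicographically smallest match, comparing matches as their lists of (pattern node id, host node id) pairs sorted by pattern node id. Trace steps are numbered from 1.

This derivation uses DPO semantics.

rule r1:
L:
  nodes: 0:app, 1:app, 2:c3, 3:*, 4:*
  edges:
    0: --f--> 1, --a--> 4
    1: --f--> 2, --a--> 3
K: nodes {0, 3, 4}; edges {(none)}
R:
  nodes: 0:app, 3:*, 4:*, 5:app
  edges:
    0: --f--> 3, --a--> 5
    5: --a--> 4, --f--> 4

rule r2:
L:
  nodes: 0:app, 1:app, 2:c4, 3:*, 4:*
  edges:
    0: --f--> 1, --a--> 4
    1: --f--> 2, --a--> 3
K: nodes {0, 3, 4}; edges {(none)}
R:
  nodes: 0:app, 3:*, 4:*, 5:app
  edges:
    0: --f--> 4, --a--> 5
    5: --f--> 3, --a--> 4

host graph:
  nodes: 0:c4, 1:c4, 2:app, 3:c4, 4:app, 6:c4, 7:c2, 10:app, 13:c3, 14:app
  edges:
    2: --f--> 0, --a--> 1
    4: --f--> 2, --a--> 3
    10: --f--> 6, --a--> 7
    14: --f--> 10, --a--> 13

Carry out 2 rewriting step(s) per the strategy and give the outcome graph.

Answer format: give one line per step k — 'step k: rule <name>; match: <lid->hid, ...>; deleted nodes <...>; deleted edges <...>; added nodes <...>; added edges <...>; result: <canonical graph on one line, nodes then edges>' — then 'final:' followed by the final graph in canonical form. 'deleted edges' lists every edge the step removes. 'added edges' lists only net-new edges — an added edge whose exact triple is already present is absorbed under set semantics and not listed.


step 1: rule r2; match: 0->4, 1->2, 2->0, 3->1, 4->3; deleted nodes 0, 2; deleted edges (2,0,f); (2,1,a); (4,2,f); (4,3,a); added nodes 15; added edges (4,3,f); (4,15,a); (15,1,f); (15,3,a); result: nodes: 1:c4, 3:c4, 4:app, 6:c4, 7:c2, 10:app, 13:c3, 14:app, 15:app edges: (4,3,f); (4,15,a); (10,6,f); (10,7,a); (14,10,f); (14,13,a); (15,1,f); (15,3,a)
step 2: rule r2; match: 0->14, 1->10, 2->6, 3->7, 4->13; deleted nodes 6, 10; deleted edges (10,6,f); (10,7,a); (14,10,f); (14,13,a); added nodes 16; added edges (14,13,f); (14,16,a); (16,7,f); (16,13,a); result: nodes: 1:c4, 3:c4, 4:app, 7:c2, 13:c3, 14:app, 15:app, 16:app edges: (4,3,f); (4,15,a); (14,13,f); (14,16,a); (15,1,f); (15,3,a); (16,7,f); (16,13,a)
final:
nodes: 1:c4, 3:c4, 4:app, 7:c2, 13:c3, 14:app, 15:app, 16:app
edges: (4,3,f); (4,15,a); (14,13,f); (14,16,a); (15,1,f); (15,3,a); (16,7,f); (16,13,a)


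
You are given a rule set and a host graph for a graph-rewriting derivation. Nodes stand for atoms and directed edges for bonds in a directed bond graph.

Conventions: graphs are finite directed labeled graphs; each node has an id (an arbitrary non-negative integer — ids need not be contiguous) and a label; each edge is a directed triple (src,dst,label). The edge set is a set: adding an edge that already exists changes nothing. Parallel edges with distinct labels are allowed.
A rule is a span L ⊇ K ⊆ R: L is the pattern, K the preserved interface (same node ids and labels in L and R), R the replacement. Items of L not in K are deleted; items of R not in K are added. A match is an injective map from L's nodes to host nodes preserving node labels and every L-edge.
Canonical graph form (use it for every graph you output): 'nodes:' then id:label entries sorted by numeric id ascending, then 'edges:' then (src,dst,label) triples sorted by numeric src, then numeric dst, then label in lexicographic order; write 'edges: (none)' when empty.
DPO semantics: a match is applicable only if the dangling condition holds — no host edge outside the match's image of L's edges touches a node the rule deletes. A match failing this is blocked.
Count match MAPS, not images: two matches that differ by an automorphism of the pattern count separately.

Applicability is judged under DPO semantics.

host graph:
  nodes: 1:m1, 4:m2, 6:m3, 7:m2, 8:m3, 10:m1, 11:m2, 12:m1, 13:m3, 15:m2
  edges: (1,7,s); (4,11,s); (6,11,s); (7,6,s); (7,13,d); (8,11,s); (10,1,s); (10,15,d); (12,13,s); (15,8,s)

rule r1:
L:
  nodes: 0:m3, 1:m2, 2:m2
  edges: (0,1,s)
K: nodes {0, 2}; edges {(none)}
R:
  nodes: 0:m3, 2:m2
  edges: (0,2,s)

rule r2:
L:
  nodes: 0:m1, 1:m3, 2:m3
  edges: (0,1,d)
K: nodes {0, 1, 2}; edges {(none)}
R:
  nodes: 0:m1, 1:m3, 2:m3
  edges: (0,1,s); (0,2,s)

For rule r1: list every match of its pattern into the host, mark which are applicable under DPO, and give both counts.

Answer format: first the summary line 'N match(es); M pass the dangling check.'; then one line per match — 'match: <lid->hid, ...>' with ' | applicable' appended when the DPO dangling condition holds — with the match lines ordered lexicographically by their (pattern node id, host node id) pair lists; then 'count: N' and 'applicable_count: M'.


6 match(es); 0 pass the dangling check.
match: 0->6, 1->11, 2->4
match: 0->6, 1->11, 2->7
match: 0->6, 1->11, 2->15
match: 0->8, 1->11, 2->4
match: 0->8, 1->11, 2->7
match: 0->8, 1->11, 2->15
count: 6
applicable_count: 0


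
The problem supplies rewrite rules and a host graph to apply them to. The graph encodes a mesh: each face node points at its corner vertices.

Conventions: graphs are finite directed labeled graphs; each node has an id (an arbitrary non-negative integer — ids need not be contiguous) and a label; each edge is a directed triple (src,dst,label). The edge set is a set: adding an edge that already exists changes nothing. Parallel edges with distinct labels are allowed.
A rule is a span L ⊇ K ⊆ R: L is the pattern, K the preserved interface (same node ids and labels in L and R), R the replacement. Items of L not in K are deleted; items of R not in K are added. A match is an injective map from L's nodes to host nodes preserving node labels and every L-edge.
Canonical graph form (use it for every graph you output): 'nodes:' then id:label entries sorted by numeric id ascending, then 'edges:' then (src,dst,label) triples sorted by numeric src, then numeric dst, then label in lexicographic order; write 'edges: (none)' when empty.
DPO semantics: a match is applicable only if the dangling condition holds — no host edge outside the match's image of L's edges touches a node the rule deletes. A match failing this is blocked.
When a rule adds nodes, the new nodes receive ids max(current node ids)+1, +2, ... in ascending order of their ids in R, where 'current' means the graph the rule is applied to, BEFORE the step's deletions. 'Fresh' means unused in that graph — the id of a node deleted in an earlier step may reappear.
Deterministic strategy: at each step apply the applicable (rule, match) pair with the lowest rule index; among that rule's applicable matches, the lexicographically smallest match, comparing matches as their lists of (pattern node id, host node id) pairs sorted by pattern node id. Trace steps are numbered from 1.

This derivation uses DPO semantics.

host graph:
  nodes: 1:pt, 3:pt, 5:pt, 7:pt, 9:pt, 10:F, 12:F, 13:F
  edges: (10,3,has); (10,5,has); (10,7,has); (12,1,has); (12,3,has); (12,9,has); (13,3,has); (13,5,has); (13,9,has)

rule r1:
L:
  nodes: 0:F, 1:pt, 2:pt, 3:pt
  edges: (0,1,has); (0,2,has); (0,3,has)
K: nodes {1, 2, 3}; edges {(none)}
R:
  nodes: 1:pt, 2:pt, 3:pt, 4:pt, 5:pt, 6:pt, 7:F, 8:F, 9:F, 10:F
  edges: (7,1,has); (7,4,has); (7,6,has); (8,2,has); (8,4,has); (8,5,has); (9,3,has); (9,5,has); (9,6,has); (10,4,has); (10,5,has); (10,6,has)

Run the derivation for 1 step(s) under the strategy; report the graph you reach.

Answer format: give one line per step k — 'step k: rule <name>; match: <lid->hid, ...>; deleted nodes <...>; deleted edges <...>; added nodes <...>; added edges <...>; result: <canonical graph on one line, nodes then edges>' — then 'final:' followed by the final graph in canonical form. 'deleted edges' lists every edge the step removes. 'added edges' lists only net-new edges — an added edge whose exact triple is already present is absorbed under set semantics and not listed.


step 1: rule r1; match: 0->10, 1->3, 2->5, 3->7; deleted nodes 10; deleted edges (10,3,has); (10,5,has); (10,7,has); added nodes 14, 15, 16, 17, 18, 19, 20; added edges (17,3,has); (17,14,has); (17,16,has); (18,5,has); (18,14,has); (18,15,has); (19,7,has); (19,15,has); (19,16,has); (20,14,has); (20,15,has); (20,16,has); result: nodes: 1:pt, 3:pt, 5:pt, 7:pt, 9:pt, 12:F, 13:F, 14:pt, 15:pt, 16:pt, 17:F, 18:F, 19:F, 20:F edges: (12,1,has); (12,3,has); (12,9,has); (13,3,has); (13,5,has); (13,9,has); (17,3,has); (17,14,has); (17,16,has); (18,5,has); (18,14,has); (18,15,has); (19,7,has); (19,15,has); (19,16,has); (20,14,has); (20,15,has); (20,16,has)
final:
nodes: 1:pt, 3:pt, 5:pt, 7:pt, 9:pt, 12:F, 13:F, 14:pt, 15:pt, 16:pt, 17:F, 18:F, 19:F, 20:F
edges: (12,1,has); (12,3,has); (12,9,has); (13,3,has); (13,5,has); (13,9,has); (17,3,has); (17,14,has); (17,16,has); (18,5,has); (18,14,has); (18,15,has); (19,7,has); (19,15,has); (19,16,has); (20,14,has); (20,15,has); (20,16,has)


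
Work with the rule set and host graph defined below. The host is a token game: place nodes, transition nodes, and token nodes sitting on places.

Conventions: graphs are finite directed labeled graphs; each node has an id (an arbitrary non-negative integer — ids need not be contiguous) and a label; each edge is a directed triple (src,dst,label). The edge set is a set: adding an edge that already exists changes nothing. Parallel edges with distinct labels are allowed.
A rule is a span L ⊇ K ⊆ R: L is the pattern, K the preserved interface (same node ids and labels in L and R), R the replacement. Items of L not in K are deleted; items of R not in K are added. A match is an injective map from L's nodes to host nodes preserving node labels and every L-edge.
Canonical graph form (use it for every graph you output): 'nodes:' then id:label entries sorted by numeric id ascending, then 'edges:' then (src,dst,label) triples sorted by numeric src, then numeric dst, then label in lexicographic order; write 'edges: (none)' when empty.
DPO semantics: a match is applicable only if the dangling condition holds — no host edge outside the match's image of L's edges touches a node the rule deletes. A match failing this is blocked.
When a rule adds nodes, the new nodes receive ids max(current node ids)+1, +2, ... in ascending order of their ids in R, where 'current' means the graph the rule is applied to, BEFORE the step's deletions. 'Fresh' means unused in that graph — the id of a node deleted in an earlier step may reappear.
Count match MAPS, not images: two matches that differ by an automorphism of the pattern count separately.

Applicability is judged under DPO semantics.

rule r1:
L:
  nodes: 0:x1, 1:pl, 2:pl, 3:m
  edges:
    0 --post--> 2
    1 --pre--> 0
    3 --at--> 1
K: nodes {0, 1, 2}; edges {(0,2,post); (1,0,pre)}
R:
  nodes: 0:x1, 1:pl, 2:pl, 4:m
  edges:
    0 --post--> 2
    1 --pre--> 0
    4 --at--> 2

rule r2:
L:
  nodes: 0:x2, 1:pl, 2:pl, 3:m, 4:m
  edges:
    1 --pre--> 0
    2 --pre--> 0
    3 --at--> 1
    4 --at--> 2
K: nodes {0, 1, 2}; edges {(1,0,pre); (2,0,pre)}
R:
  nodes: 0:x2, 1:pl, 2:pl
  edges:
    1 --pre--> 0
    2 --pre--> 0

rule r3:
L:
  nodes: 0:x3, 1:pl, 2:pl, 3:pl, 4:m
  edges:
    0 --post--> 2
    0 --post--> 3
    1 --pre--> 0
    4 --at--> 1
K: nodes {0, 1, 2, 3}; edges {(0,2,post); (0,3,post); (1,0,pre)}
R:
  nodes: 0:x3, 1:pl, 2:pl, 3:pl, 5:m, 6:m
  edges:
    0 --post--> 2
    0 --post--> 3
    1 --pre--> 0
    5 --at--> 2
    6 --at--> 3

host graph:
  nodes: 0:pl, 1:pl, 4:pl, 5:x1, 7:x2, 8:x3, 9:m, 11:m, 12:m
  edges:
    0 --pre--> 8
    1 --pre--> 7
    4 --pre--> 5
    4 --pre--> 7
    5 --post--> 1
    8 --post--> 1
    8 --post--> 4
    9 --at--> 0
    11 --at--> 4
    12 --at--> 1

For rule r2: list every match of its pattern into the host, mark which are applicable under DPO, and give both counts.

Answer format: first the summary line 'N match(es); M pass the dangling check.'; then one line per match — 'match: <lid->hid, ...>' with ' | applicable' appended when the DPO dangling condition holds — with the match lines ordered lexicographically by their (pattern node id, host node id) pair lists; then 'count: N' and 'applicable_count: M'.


2 match(es); 2 pass the dangling check.
match: 0->7, 1->1, 2->4, 3->12, 4->11 | applicable
match: 0->7, 1->4, 2->1, 3->11, 4->12 | applicable
count: 2
applicable_count: 2


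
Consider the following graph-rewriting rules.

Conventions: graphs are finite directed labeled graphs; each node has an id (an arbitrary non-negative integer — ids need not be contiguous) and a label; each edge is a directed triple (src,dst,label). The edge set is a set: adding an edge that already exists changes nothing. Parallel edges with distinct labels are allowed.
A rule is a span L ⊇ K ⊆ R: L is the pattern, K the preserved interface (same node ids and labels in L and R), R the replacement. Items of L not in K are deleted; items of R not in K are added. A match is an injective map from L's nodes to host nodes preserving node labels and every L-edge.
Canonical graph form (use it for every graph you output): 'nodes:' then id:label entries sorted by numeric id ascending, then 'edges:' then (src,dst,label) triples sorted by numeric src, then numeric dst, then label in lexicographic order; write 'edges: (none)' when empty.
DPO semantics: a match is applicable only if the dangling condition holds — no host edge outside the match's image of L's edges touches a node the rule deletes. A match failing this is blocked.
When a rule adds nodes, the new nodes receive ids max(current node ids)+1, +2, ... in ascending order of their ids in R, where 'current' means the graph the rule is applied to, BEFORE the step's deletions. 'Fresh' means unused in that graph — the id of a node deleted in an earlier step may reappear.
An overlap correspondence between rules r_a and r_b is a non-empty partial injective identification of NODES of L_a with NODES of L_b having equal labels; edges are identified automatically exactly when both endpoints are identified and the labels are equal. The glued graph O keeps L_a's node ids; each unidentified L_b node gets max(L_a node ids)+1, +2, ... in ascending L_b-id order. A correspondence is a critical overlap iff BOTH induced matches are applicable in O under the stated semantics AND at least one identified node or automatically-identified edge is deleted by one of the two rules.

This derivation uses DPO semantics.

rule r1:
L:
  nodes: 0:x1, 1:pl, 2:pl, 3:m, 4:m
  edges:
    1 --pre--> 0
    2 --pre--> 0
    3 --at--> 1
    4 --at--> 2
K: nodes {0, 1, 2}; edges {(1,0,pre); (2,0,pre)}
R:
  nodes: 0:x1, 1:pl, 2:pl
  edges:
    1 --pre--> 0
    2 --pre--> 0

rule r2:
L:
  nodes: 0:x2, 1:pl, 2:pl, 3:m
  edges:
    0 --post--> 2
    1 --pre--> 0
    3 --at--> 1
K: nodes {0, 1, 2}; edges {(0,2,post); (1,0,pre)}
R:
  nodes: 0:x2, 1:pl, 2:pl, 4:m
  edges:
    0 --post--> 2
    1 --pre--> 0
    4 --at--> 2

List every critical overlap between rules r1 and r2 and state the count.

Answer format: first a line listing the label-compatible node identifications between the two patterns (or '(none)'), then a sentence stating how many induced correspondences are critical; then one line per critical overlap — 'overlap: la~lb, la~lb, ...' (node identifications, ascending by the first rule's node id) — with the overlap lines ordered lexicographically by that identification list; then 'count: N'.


label-compatible node identifications between L(r1) and L(r2): 1~1, 1~2, 2~1, 2~2, 3~3, 4~3
4 of the induced correspondences are critical overlaps of r1 and r2.
overlap: 1~1, 2~2, 3~3
overlap: 1~1, 3~3
overlap: 1~2, 2~1, 4~3
overlap: 2~1, 4~3
count: 4


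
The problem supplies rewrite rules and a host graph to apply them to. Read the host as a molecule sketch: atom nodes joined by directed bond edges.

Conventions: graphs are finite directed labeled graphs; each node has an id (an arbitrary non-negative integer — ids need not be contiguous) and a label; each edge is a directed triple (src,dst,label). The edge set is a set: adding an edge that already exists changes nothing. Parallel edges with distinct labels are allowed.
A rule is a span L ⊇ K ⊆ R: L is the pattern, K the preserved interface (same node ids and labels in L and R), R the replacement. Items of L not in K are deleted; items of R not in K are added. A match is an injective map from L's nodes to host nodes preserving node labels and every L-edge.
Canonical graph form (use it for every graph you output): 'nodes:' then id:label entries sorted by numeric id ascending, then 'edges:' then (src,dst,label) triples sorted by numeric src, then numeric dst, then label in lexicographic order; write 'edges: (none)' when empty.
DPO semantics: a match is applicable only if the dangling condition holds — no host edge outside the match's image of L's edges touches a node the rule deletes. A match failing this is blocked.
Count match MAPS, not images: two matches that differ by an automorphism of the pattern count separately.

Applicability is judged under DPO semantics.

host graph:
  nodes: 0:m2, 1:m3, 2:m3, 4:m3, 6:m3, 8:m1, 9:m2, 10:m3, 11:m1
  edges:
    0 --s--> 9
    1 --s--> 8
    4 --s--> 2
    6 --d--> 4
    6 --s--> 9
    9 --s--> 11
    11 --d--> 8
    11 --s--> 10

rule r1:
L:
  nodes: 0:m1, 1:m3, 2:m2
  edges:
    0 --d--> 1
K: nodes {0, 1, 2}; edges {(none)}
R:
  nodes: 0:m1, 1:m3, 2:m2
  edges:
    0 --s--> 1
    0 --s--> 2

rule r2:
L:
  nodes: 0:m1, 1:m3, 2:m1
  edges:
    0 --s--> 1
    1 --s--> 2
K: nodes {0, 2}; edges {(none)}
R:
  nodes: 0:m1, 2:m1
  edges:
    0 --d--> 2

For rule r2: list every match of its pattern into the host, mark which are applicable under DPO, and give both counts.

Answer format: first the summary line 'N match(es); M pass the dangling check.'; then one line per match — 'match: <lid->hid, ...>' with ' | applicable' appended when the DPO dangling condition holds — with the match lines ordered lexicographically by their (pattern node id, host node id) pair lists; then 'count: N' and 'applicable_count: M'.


0 match(es); 0 pass the dangling check.
count: 0
applicable_count: 0


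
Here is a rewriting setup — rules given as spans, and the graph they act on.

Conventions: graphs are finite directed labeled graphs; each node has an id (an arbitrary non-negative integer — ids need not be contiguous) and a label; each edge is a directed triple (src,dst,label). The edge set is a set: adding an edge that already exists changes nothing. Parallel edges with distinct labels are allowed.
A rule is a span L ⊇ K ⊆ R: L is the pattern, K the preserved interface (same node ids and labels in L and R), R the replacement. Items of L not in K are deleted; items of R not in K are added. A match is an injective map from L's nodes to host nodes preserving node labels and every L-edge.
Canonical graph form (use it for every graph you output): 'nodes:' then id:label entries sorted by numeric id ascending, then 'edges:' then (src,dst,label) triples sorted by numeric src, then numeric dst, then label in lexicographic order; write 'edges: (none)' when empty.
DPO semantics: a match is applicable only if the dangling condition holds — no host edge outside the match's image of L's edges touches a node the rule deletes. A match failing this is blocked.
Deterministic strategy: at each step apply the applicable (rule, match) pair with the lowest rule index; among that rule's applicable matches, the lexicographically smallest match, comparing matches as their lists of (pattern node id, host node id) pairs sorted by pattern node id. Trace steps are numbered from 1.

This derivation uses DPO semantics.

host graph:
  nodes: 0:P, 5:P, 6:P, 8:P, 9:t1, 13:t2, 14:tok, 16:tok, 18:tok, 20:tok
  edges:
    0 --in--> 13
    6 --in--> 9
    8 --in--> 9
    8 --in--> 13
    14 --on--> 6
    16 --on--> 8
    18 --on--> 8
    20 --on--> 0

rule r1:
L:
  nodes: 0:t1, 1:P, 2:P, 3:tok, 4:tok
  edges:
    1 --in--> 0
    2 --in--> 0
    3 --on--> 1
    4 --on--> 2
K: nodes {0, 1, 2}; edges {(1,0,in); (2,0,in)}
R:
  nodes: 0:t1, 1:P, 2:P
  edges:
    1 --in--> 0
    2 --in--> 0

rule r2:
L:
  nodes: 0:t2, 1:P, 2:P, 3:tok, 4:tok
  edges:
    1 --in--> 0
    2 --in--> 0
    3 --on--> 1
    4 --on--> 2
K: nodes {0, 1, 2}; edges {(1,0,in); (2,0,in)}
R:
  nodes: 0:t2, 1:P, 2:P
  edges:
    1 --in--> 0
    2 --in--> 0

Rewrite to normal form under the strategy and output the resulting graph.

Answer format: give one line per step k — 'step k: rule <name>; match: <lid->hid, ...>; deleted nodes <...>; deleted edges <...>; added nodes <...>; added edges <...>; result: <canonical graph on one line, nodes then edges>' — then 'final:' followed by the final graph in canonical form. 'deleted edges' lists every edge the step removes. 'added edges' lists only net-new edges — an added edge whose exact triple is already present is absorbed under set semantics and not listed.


step 1: rule r1; match: 0->9, 1->6, 2->8, 3->14, 4->16; deleted nodes 14, 16; deleted edges (14,6,on); (16,8,on); added nodes (none); added edges (none); result: nodes: 0:P, 5:P, 6:P, 8:P, 9:t1, 13:t2, 18:tok, 20:tok edges: (0,13,in); (6,9,in); (8,9,in); (8,13,in); (18,8,on); (20,0,on)
step 2: rule r2; match: 0->13, 1->0, 2->8, 3->20, 4->18; deleted nodes 18, 20; deleted edges (18,8,on); (20,0,on); added nodes (none); added edges (none); result: nodes: 0:P, 5:P, 6:P, 8:P, 9:t1, 13:t2 edges: (0,13,in); (6,9,in); (8,9,in); (8,13,in)
final:
nodes: 0:P, 5:P, 6:P, 8:P, 9:t1, 13:t2
edges: (0,13,in); (6,9,in); (8,9,in); (8,13,in)


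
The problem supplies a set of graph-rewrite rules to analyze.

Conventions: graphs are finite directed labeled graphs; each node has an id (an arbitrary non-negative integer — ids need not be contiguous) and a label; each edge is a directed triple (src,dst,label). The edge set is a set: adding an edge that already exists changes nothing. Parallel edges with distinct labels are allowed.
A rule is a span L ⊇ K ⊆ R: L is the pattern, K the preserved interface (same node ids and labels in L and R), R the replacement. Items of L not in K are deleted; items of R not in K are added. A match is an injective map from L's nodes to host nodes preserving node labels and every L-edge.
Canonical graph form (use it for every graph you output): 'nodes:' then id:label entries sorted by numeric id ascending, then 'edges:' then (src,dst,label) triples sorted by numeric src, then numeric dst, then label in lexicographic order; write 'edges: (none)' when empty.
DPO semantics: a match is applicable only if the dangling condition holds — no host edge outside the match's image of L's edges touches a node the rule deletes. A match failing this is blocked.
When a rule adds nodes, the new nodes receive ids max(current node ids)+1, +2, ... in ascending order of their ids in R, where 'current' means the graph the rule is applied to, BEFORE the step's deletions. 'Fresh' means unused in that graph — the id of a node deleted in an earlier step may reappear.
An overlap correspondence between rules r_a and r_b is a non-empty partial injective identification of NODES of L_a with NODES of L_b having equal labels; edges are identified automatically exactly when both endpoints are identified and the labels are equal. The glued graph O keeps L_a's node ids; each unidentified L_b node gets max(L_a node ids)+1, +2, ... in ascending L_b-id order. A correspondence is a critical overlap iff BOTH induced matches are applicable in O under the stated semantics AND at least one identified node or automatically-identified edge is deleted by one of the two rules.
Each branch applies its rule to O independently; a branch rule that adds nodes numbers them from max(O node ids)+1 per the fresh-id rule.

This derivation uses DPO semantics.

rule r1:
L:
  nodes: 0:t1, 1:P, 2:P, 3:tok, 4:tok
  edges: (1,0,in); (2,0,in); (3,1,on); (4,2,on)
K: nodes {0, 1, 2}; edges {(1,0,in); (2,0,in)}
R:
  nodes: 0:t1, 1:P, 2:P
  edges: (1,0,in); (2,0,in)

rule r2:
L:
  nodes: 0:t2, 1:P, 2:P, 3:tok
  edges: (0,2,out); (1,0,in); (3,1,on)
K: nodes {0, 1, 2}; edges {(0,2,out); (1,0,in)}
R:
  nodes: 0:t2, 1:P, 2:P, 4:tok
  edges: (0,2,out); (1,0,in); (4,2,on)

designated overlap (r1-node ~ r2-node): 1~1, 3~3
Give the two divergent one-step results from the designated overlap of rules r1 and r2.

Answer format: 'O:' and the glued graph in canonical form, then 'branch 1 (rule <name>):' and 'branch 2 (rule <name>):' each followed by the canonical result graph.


O:
nodes: 0:t1, 1:P, 2:P, 3:tok, 4:tok, 5:t2, 6:P
edges: (1,0,in); (1,5,in); (2,0,in); (3,1,on); (4,2,on); (5,6,out)
branch 1 (rule r1):
nodes: 0:t1, 1:P, 2:P, 5:t2, 6:P
edges: (1,0,in); (1,5,in); (2,0,in); (5,6,out)
branch 2 (rule r2):
nodes: 0:t1, 1:P, 2:P, 4:tok, 5:t2, 6:P, 7:tok
edges: (1,0,in); (1,5,in); (2,0,in); (4,2,on); (5,6,out); (7,6,on)


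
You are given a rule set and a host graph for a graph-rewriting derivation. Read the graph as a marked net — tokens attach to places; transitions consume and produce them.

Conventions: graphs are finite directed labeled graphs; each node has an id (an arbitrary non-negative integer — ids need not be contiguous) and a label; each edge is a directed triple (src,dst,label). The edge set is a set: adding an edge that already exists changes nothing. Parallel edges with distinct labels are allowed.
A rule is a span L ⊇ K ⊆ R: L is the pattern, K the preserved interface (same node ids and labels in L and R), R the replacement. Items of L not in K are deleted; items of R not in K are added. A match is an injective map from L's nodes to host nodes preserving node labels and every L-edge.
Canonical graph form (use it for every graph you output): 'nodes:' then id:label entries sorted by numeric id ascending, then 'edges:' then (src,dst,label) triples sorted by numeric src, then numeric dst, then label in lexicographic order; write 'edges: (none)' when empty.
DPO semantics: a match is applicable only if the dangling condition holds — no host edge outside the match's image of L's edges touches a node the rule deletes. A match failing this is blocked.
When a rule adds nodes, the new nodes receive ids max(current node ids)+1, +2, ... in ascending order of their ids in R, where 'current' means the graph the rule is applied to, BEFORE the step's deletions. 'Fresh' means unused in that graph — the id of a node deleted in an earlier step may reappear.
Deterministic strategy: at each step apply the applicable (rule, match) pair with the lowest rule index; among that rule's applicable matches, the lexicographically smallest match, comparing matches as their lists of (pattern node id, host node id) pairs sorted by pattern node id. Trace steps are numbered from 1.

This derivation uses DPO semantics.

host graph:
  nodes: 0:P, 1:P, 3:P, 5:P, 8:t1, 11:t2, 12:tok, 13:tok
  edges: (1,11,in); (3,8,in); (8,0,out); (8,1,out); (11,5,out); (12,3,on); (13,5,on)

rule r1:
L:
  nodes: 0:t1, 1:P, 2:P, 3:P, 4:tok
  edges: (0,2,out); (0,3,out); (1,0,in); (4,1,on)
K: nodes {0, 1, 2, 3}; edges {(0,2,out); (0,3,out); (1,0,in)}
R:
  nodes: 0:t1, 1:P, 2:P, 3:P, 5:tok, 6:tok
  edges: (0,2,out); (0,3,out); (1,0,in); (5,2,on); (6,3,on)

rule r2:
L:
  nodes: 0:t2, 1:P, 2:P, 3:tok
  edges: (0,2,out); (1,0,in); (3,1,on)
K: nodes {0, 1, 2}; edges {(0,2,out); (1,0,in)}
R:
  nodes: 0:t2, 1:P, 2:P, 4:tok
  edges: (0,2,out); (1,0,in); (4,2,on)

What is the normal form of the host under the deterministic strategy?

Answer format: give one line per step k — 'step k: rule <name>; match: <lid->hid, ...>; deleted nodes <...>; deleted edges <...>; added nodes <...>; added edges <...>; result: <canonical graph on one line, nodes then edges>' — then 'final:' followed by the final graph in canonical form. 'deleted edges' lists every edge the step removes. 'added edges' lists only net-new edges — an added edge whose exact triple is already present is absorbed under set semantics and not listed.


step 1: rule r1; match: 0->8, 1->3, 2->0, 3->1, 4->12; deleted nodes 12; deleted edges (12,3,on); added nodes 14, 15; added edges (14,0,on); (15,1,on); result: nodes: 0:P, 1:P, 3:P, 5:P, 8:t1, 11:t2, 13:tok, 14:tok, 15:tok edges: (1,11,in); (3,8,in); (8,0,out); (8,1,out); (11,5,out); (13,5,on); (14,0,on); (15,1,on)
step 2: rule r2; match: 0->11, 1->1, 2->5, 3->15; deleted nodes 15; deleted edges (15,1,on); added nodes 16; added edges (16,5,on); result: nodes: 0:P, 1:P, 3:P, 5:P, 8:t1, 11:t2, 13:tok, 14:tok, 16:tok edges: (1,11,in); (3,8,in); (8,0,out); (8,1,out); (11,5,out); (13,5,on); (14,0,on); (16,5,on)
final:
nodes: 0:P, 1:P, 3:P, 5:P, 8:t1, 11:t2, 13:tok, 14:tok, 16:tok
edges: (1,11,in); (3,8,in); (8,0,out); (8,1,out); (11,5,out); (13,5,on); (14,0,on); (16,5,on)


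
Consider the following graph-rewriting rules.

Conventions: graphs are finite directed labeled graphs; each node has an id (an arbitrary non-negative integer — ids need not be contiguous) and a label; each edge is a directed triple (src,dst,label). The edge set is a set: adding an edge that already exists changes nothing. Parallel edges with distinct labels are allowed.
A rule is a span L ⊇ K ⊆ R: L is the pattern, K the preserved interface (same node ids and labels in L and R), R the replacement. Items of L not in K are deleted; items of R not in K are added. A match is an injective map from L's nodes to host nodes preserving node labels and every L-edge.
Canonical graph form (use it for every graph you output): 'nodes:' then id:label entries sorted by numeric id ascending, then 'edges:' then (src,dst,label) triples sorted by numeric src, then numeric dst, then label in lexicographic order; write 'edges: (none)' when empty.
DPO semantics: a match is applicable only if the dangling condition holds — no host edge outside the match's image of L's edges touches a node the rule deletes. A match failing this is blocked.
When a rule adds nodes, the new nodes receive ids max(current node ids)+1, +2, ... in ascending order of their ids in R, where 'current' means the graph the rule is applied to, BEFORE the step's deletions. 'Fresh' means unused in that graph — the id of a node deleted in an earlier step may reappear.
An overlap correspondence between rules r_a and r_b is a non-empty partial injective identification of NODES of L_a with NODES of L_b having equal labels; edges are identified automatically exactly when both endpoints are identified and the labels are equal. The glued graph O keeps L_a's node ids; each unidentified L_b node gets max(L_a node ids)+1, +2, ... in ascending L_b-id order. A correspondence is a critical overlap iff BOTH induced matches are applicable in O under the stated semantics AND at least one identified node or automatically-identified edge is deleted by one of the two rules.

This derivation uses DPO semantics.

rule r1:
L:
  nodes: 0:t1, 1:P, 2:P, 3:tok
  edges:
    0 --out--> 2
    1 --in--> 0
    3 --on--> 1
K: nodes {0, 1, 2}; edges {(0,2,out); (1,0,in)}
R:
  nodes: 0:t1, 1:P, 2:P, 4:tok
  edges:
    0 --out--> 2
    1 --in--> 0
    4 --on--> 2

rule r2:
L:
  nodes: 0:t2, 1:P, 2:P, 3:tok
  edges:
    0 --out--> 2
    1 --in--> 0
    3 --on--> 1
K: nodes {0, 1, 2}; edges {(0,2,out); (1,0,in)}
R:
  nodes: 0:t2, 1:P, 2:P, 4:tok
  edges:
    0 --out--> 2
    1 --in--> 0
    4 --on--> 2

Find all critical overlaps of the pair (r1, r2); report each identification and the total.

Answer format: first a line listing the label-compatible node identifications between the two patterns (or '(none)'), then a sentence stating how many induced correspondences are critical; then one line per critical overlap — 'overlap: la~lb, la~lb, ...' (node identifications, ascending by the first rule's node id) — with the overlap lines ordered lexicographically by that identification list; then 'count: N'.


label-compatible node identifications between L(r1) and L(r2): 1~1, 1~2, 2~1, 2~2, 3~3
2 of the induced correspondences are critical overlaps of r1 and r2.
overlap: 1~1, 2~2, 3~3
overlap: 1~1, 3~3
count: 2


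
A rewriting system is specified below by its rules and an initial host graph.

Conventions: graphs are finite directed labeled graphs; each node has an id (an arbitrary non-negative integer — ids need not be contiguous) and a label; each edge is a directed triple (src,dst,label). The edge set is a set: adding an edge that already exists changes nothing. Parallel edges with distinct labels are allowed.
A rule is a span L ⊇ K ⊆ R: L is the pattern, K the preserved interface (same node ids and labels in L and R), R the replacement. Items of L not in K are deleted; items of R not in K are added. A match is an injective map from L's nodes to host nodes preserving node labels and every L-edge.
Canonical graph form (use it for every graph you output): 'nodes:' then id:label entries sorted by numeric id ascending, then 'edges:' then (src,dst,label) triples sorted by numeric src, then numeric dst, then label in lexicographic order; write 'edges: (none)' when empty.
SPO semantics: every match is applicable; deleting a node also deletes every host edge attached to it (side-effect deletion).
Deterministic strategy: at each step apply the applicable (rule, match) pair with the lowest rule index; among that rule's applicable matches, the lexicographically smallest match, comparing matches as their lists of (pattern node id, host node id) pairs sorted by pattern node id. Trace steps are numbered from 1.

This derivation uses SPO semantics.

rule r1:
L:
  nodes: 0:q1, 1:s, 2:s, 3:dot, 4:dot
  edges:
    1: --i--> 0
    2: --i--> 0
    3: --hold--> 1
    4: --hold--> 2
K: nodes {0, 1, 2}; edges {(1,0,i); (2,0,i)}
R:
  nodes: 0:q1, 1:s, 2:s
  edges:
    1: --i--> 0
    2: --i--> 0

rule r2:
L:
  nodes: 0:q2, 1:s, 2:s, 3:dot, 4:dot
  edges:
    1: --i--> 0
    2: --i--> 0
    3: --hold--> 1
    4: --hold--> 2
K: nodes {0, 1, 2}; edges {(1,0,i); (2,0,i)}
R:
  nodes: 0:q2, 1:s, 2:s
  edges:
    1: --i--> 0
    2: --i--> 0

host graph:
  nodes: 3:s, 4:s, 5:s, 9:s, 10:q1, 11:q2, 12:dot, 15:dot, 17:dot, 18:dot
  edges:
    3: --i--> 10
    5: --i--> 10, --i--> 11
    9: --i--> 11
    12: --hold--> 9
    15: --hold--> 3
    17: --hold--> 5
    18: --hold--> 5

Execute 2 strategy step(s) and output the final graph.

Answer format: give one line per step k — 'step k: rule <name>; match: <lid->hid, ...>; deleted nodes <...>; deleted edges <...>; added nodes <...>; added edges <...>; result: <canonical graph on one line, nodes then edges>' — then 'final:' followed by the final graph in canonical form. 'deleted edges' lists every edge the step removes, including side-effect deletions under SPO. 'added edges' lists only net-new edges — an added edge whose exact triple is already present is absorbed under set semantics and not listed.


step 1: rule r1; match: 0->10, 1->3, 2->5, 3->15, 4->17; deleted nodes 15, 17; deleted edges (15,3,hold); (17,5,hold); added nodes (none); added edges (none); result: nodes: 3:s, 4:s, 5:s, 9:s, 10:q1, 11:q2, 12:dot, 18:dot edges: (3,10,i); (5,10,i); (5,11,i); (9,11,i); (12,9,hold); (18,5,hold)
step 2: rule r2; match: 0->11, 1->5, 2->9, 3->18, 4->12; deleted nodes 12, 18; deleted edges (12,9,hold); (18,5,hold); added nodes (none); added edges (none); result: nodes: 3:s, 4:s, 5:s, 9:s, 10:q1, 11:q2 edges: (3,10,i); (5,10,i); (5,11,i); (9,11,i)
final:
nodes: 3:s, 4:s, 5:s, 9:s, 10:q1, 11:q2
edges: (3,10,i); (5,10,i); (5,11,i); (9,11,i)


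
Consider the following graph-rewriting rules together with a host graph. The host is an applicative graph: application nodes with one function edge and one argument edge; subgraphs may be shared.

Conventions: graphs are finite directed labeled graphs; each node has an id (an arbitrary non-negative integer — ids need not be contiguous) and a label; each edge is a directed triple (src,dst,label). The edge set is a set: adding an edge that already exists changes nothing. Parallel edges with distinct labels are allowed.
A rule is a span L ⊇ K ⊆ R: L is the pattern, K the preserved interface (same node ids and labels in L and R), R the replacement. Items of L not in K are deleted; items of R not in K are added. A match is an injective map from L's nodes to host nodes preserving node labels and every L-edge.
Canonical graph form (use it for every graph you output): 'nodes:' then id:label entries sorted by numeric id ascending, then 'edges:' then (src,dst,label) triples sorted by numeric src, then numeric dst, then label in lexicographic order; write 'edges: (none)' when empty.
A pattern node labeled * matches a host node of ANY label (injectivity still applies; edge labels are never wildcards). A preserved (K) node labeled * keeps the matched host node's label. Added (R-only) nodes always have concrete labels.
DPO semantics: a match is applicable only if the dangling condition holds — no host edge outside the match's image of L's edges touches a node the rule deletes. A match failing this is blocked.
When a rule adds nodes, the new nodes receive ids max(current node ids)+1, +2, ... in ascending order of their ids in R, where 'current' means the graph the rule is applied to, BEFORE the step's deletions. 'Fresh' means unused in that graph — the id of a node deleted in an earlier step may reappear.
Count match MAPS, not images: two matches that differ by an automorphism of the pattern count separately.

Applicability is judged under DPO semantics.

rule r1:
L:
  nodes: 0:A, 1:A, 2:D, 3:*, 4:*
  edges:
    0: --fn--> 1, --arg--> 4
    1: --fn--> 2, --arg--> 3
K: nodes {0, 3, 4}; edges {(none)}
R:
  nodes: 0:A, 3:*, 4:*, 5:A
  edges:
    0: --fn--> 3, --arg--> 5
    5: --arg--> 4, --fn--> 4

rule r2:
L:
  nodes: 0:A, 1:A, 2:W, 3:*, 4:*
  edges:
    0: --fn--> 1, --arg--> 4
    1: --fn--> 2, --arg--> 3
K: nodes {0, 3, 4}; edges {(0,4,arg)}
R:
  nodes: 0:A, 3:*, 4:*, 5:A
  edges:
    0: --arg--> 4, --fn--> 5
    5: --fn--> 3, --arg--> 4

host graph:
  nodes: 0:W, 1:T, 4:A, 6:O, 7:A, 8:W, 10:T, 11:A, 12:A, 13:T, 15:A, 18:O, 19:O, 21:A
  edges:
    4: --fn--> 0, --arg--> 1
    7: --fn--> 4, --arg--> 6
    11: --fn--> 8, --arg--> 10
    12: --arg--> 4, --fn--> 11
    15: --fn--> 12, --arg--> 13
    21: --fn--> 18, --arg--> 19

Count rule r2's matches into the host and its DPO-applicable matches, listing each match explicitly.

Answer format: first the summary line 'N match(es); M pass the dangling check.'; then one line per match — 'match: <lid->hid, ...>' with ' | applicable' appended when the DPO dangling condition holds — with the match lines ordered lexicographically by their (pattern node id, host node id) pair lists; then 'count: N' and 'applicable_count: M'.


2 match(es); 1 pass the dangling check.
match: 0->7, 1->4, 2->0, 3->1, 4->6
match: 0->12, 1->11, 2->8, 3->10, 4->4 | applicable
count: 2
applicable_count: 1


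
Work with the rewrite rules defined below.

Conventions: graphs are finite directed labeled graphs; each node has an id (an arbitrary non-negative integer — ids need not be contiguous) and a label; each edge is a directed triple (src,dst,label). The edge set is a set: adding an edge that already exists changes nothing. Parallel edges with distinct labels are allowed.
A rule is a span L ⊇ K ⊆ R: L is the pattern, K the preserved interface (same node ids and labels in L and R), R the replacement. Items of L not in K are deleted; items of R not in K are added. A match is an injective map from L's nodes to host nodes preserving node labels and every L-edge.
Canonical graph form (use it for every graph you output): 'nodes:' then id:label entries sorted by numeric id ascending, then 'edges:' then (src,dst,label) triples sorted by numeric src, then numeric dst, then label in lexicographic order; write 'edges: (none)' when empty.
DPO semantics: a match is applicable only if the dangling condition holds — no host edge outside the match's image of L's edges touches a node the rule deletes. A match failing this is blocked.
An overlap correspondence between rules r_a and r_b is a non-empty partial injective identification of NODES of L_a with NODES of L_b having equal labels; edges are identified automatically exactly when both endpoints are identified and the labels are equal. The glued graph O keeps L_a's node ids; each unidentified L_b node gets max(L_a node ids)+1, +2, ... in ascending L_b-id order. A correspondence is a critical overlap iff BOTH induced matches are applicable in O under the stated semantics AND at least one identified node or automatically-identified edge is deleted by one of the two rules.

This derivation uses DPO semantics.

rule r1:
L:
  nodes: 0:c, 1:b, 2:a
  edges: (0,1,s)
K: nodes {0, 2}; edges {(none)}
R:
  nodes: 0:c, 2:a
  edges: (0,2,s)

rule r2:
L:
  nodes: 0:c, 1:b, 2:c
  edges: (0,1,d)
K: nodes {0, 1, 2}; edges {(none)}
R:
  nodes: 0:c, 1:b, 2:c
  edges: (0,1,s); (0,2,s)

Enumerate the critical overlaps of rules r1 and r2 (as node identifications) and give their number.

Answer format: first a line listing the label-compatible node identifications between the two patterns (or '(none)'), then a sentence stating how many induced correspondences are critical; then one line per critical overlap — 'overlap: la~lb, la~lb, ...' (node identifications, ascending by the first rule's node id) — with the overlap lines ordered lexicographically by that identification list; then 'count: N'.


label-compatible node identifications between L(r1) and L(r2): 0~0, 0~2, 1~1
0 of the induced correspondences are critical overlaps of r1 and r2.
count: 0
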